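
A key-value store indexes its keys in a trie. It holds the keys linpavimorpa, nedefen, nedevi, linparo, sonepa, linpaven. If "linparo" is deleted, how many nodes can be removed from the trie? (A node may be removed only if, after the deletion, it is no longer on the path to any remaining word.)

2

Walk "linparo" from the leaf back toward the root, removing each node that no remaining word uses.
The suffix "ro" (2 nodes) is used only by "linparo"; the node for "linpa" still has the child "v", so pruning stops there.
Nodes removed: 2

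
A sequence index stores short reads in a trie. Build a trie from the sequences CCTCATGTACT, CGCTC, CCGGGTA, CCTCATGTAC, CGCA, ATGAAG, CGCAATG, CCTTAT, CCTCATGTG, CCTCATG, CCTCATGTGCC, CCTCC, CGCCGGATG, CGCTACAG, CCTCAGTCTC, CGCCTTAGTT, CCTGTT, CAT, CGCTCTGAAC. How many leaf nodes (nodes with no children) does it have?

Leaves are exactly the stored words that no other stored word extends.
Those words: "ATGAAG", "CAT", "CCGGGTA", "CCTCAGTCTC", "CCTCATGTACT", "CCTCATGTGCC", "CCTCC", "CCTGTT", "CCTTAT", "CGCAATG", "CGCCGGATG", "CGCCTTAGTT", "CGCTACAG", "CGCTCTGAAC"
Leaf count: 14

14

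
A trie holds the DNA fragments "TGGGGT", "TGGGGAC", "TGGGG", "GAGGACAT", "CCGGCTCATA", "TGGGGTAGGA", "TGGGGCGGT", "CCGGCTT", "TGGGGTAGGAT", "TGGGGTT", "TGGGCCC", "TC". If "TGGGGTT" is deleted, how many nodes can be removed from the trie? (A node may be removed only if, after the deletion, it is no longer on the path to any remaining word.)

After clearing the end-marker at "TGGGGTT", prune upward until reaching a node still needed by another word.
The suffix "T" (1 node) is used only by "TGGGGTT"; the node for "TGGGGT" still has the child "A", so pruning stops there.
Nodes removed: 1

1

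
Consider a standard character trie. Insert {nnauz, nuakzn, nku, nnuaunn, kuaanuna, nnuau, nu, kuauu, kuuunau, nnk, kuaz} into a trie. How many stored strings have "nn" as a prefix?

Filter for entries beginning with "nn":
Words under "nn": nnauz, nnk, nnuau, nnuaunn
Count: 4

4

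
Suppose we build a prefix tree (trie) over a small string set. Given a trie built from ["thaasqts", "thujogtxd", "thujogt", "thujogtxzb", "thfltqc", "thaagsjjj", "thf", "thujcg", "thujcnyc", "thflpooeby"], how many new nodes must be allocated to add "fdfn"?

Nothing in the trie begins with "f"; the whole of "fdfn" is new.
4 − 0 = 4 new nodes.

4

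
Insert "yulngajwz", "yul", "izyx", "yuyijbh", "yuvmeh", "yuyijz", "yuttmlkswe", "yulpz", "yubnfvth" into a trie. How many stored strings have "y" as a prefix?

Walk to "y"; the words in its subtree are exactly those with that prefix.
Words under "y": yubnfvth, yul, yulngajwz, yulpz, yuttmlkswe, yuvmeh, yuyijbh, yuyijz
Count: 8

8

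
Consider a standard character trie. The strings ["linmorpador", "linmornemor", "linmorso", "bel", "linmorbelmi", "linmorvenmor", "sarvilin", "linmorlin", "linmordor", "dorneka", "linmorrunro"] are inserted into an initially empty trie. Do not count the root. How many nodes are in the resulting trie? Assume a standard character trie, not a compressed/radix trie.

Insert word by word; a character creates a node only if that edge doesn't already exist:
  "linmorpador" → 11 new (l, i, n, m, o, r, p, a, d, o, r)
  "linmornemor" → prefix "linmor" already present; 5 new (n, e, m, o, r)
  "linmorso" → prefix "linmor" already present; 2 new (s, o)
  "bel" → 3 new (b, e, l)
  "linmorbelmi" → prefix "linmor" already present; 5 new (b, e, l, m, i)
  "linmorvenmor" → prefix "linmor" already present; 6 new (v, e, n, m, o, r)
  "sarvilin" → 8 new (s, a, r, v, i, l, i, n)
  "linmorlin" → prefix "linmor" already present; 3 new (l, i, n)
  "linmordor" → prefix "linmor" already present; 3 new (d, o, r)
  "dorneka" → 7 new (d, o, r, n, e, k, a)
  "linmorrunro" → prefix "linmor" already present; 5 new (r, u, n, r, o)
Total nodes = 11 + 5 + 2 + 3 + 5 + 6 + 8 + 3 + 3 + 7 + 5 = 58

58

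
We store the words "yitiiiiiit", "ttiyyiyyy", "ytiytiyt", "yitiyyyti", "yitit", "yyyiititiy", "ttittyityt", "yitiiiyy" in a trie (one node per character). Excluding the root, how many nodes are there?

50

Insert word by word; a character creates a node only if that edge doesn't already exist:
  "yitiiiiiit" → 10 new (y, i, t, i, i, i, i, i, i, t)
  "ttiyyiyyy" → 9 new (t, t, i, y, y, i, y, y, y)
  "ytiytiyt" → prefix "y" already present; 7 new (t, i, y, t, i, y, t)
  "yitiyyyti" → prefix "yiti" already present; 5 new (y, y, y, t, i)
  "yitit" → prefix "yiti" already present; 1 new (t)
  "yyyiititiy" → prefix "y" already present; 9 new (y, y, i, i, t, i, t, i, y)
  "ttittyityt" → prefix "tti" already present; 7 new (t, t, y, i, t, y, t)
  "yitiiiyy" → prefix "yitiii" already present; 2 new (y, y)
Total nodes = 10 + 9 + 7 + 5 + 1 + 9 + 7 + 2 = 50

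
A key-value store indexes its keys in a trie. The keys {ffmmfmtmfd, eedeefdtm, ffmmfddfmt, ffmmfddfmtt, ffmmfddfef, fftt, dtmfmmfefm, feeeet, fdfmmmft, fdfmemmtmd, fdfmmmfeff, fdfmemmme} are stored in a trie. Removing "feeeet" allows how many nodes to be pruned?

5

Walk "feeeet" from the leaf back toward the root, removing each node that no remaining word uses.
The suffix "eeeet" (5 nodes) is used only by "feeeet"; the node for "f" still has the child "f", so pruning stops there.
Nodes removed: 5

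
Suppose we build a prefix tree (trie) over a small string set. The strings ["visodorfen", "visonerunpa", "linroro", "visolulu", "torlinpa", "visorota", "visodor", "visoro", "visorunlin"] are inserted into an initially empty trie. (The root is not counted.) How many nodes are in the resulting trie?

45

Insert word by word; a character creates a node only if that edge doesn't already exist:
  "visodorfen" → 10 new (v, i, s, o, d, o, r, f, e, n)
  "visonerunpa" → prefix "viso" already present; 7 new (n, e, r, u, n, p, a)
  "linroro" → 7 new (l, i, n, r, o, r, o)
  "visolulu" → prefix "viso" already present; 4 new (l, u, l, u)
  "torlinpa" → 8 new (t, o, r, l, i, n, p, a)
  "visorota" → prefix "viso" already present; 4 new (r, o, t, a)
  "visodor" → prefix "visodor" already present; 0 new (none)
  "visoro" → prefix "visoro" already present; 0 new (none)
  "visorunlin" → prefix "visor" already present; 5 new (u, n, l, i, n)
Total nodes = 10 + 7 + 7 + 4 + 8 + 4 + 0 + 0 + 5 = 45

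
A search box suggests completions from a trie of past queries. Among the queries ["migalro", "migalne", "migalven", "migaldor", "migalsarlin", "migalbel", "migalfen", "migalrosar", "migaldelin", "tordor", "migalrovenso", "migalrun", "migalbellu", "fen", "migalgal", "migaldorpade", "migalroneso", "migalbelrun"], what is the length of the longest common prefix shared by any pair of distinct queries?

8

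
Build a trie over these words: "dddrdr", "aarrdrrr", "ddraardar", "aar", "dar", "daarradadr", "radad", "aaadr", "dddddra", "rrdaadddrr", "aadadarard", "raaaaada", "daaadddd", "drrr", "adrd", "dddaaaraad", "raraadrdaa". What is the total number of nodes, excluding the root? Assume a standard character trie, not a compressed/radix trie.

Count nodes per top-level branch (shared prefixes stored once):
  'a'-branch (aaadr, aadadarard, aar, aarrdrrr, adrd): 22 nodes
  'd'-branch (daaadddd, daarradadr, dar, dddaaaraad, dddddra, dddrdr, ddraardar, drrr): 42 nodes
  'r'-branch (raaaaada, radad, raraadrdaa, rrdaadddrr): 28 nodes
Sum: 92

92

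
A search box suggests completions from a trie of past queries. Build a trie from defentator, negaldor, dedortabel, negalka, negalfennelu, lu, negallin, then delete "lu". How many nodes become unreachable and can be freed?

Walk "lu" from the leaf back toward the root, removing each node that no remaining word uses.
No other word shares any prefix with "lu", so all 2 of its nodes go.
Nodes removed: 2

2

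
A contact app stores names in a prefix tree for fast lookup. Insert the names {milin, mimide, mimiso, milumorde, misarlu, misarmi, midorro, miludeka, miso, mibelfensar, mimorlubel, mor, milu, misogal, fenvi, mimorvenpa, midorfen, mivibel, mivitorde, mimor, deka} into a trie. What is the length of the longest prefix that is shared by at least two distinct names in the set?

Equivalently: take the maximum, over all pairs, of their longest common prefix length.
e.g. "midorfen" and "midorro" share the prefix "midor" of length 5; no pair shares a longer one.
Longest shared-prefix length: 5

5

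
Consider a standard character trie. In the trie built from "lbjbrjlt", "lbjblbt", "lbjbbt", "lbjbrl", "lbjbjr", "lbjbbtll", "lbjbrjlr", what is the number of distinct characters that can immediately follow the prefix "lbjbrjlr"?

0

Follow the path "lbjbrjlr" to its node, then look at its outgoing edges.
No stored string extends past "lbjbrjlr".
That node has 0 child edges.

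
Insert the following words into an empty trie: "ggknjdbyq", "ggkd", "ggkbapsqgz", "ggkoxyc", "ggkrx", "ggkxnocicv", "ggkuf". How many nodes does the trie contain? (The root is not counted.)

32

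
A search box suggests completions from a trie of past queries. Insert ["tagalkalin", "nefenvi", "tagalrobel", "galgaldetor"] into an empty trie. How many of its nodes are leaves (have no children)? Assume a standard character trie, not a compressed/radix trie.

A leaf is a node with no children — equivalently, the end of a word that is not a proper prefix of any other stored word.
Those words: "galgaldetor", "nefenvi", "tagalkalin", "tagalrobel"
Leaf count: 4

4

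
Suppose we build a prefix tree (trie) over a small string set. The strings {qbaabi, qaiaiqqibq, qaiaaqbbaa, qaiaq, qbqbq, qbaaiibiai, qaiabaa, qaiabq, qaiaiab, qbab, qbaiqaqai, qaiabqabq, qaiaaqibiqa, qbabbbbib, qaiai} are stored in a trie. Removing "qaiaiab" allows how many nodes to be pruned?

2

Walk "qaiaiab" from the leaf back toward the root, removing each node that no remaining word uses.
The suffix "ab" (2 nodes) is used only by "qaiaiab"; the node for "qaiai" still has the child "q", so pruning stops there.
Nodes removed: 2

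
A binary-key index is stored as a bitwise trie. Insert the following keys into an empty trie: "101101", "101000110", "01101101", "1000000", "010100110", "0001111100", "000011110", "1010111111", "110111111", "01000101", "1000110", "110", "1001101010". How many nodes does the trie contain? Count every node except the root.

76

Count nodes per top-level branch (shared prefixes stored once):
  '0'-branch (000011110, 0001111100, 01000101, 010100110, 01101101): 35 nodes
  '1'-branch (1000000, 1000110, 1001101010, 101000110, 1010111111, 101101, 110, 110111111): 41 nodes
Sum: 76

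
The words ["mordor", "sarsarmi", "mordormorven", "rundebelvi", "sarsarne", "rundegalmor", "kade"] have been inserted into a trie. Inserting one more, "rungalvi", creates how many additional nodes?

The longest prefix of "rungalvi" already in the trie is "run" (length 3).
Each of the 5 remaining characters creates one node.

5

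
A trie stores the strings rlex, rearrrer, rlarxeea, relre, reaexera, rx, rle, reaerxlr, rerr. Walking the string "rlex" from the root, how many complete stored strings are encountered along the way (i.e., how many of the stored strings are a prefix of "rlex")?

Check each prefix of "rlex" against the stored set — each match is an end-marker on the path.
Prefixes of the query that are stored words: "rle", "rlex"
Count: 2

2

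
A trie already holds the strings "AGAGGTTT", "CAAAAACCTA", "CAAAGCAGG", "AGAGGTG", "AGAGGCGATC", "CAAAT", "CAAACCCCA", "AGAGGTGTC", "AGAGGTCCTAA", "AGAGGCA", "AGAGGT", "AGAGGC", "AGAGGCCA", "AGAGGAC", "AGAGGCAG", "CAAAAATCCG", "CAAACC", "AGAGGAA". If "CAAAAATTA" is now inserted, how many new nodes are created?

2

Walking "CAAAAATTA" from the root, the first 7 characters ("CAAAAAT") follow existing edges; "T" is the first miss.
So 9 − 7 = 2 new nodes.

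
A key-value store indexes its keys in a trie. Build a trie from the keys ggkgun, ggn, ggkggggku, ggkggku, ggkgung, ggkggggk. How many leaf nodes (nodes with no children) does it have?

4

Leaves are exactly the stored words that no other stored word extends.
Those words: "ggkggggku", "ggkggku", "ggkgung", "ggn"
Leaf count: 4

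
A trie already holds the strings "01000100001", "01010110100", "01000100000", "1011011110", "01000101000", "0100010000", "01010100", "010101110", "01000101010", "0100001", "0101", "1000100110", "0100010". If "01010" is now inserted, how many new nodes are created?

0

Every character of "01010" already lies on an existing path (it is a prefix of some stored word).
No new nodes are needed: 0.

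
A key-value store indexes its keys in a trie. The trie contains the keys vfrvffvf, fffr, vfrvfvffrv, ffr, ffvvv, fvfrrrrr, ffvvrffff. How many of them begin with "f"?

5

Filter for entries beginning with "f":
Matches: "fffr", "ffr", "ffvvrffff", "ffvvv", "fvfrrrrr"
Count: 5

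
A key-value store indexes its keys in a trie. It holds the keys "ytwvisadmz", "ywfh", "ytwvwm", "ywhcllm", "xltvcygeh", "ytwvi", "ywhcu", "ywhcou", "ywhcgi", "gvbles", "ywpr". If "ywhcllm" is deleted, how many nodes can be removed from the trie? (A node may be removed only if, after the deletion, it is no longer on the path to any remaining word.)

3

After clearing the end-marker at "ywhcllm", prune upward until reaching a node still needed by another word.
The suffix "llm" (3 nodes) is used only by "ywhcllm"; the node for "ywhc" still has the child "u", so pruning stops there.
Nodes removed: 3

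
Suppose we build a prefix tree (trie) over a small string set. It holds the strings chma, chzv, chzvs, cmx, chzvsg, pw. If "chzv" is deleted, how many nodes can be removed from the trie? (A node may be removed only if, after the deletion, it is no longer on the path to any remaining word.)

Walk "chzv" from the leaf back toward the root, removing each node that no remaining word uses.
Every node on "chzv" is still needed (e.g. by "chzvs"), so nothing is freed.
Nodes removed: 0

0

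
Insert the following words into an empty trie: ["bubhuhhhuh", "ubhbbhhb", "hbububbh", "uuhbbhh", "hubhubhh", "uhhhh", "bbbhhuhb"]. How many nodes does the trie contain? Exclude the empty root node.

Trace insertions, counting only characters that open a new branch:
  "bubhuhhhuh" → 10 new (b, u, b, h, u, h, h, h, u, h)
  "ubhbbhhb" → 8 new (u, b, h, b, b, h, h, b)
  "hbububbh" → 8 new (h, b, u, b, u, b, b, h)
  "uuhbbhh" → prefix "u" already present; 6 new (u, h, b, b, h, h)
  "hubhubhh" → prefix "h" already present; 7 new (u, b, h, u, b, h, h)
  "uhhhh" → prefix "u" already present; 4 new (h, h, h, h)
  "bbbhhuhb" → prefix "b" already present; 7 new (b, b, h, h, u, h, b)
Total nodes = 10 + 8 + 8 + 6 + 7 + 4 + 7 = 50

50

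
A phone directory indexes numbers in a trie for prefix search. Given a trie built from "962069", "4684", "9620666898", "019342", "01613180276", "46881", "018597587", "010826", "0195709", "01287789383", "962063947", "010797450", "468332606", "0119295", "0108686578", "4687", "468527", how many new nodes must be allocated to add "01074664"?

4

The longest prefix of "01074664" already in the trie is "0107" (length 4).
Each of the 4 remaining characters creates one node.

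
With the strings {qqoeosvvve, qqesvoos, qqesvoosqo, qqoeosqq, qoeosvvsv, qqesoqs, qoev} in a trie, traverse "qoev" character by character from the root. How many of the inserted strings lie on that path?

1

Traverse "qoev" character by character; count nodes along the way that are marked as word ends.
Prefixes of the query that are stored words: "qoev"
Count: 1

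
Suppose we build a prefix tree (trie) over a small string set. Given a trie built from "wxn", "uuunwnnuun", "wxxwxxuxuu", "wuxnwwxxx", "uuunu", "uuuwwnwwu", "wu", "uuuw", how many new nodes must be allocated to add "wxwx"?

2

"wx" is already a path in the trie; the remaining "wx" must be added.
New nodes needed: |"wxwx"| − 2 = 4 − 2 = 2.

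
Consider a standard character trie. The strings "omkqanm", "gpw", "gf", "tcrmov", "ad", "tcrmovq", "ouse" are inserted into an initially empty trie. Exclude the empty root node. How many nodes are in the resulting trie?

23

Trace insertions, counting only characters that open a new branch:
  "omkqanm" → 7 new (o, m, k, q, a, n, m)
  "gpw" → 3 new (g, p, w)
  "gf" → prefix "g" already present; 1 new (f)
  "tcrmov" → 6 new (t, c, r, m, o, v)
  "ad" → 2 new (a, d)
  "tcrmovq" → prefix "tcrmov" already present; 1 new (q)
  "ouse" → prefix "o" already present; 3 new (u, s, e)
Total nodes = 7 + 3 + 1 + 6 + 2 + 1 + 3 = 23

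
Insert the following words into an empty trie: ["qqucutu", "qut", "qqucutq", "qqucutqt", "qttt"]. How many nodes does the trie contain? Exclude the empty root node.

14

Trace insertions, counting only characters that open a new branch:
  "qqucutu" → 7 new (q, q, u, c, u, t, u)
  "qut" → prefix "q" already present; 2 new (u, t)
  "qqucutq" → prefix "qqucut" already present; 1 new (q)
  "qqucutqt" → prefix "qqucutq" already present; 1 new (t)
  "qttt" → prefix "q" already present; 3 new (t, t, t)
Total nodes = 7 + 2 + 1 + 1 + 3 = 14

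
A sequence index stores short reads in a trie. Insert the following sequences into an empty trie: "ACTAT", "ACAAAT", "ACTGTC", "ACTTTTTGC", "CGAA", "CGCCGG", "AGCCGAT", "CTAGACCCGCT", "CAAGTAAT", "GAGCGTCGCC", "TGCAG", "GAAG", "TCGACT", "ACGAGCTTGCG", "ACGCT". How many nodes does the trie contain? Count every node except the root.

Count nodes per top-level branch (shared prefixes stored once):
  'A'-branch (ACAAAT, ACGAGCTTGCG, ACGCT, ACTAT, ACTGTC, ACTTTTTGC, AGCCGAT): 35 nodes
  'C'-branch (CAAGTAAT, CGAA, CGCCGG, CTAGACCCGCT): 25 nodes
  'G'-branch (GAAG, GAGCGTCGCC): 12 nodes
  'T'-branch (TCGACT, TGCAG): 10 nodes
Sum: 82

82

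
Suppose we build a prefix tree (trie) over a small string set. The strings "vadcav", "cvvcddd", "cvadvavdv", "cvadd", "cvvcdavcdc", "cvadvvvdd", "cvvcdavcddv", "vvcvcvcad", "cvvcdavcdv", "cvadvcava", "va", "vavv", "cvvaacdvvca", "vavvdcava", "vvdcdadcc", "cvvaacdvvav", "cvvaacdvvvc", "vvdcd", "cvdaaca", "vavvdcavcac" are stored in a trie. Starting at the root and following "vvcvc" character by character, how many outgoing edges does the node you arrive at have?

1

Walk "vvcvc" from the root, arriving at one node.
Distinct next characters after "vvcvc": v.
That node has 1 child edge.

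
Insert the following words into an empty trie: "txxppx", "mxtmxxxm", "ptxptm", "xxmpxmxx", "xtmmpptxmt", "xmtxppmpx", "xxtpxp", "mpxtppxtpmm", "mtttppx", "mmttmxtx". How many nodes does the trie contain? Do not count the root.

72

Count nodes per top-level branch (shared prefixes stored once):
  'm'-branch (mmttmxtx, mpxtppxtpmm, mtttppx, mxtmxxxm): 31 nodes
  'p'-branch (ptxptm): 6 nodes
  't'-branch (txxppx): 6 nodes
  'x'-branch (xmtxppmpx, xtmmpptxmt, xxmpxmxx, xxtpxp): 29 nodes
Sum: 72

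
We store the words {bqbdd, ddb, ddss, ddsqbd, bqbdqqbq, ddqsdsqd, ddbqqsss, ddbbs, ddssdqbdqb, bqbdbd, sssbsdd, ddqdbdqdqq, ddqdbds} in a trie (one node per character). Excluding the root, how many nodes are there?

53

For each word, the new-node count is its length minus the longest prefix already in the trie:
  "bqbdd" → 5 new (b, q, b, d, d)
  "ddb" → 3 new (d, d, b)
  "ddss" → prefix "dd" already present; 2 new (s, s)
  "ddsqbd" → prefix "dds" already present; 3 new (q, b, d)
  "bqbdqqbq" → prefix "bqbd" already present; 4 new (q, q, b, q)
  "ddqsdsqd" → prefix "dd" already present; 6 new (q, s, d, s, q, d)
  "ddbqqsss" → prefix "ddb" already present; 5 new (q, q, s, s, s)
  "ddbbs" → prefix "ddb" already present; 2 new (b, s)
  "ddssdqbdqb" → prefix "ddss" already present; 6 new (d, q, b, d, q, b)
  "bqbdbd" → prefix "bqbd" already present; 2 new (b, d)
  "sssbsdd" → 7 new (s, s, s, b, s, d, d)
  "ddqdbdqdqq" → prefix "ddq" already present; 7 new (d, b, d, q, d, q, q)
  "ddqdbds" → prefix "ddqdbd" already present; 1 new (s)
Total nodes = 5 + 3 + 2 + 3 + 4 + 6 + 5 + 2 + 6 + 2 + 7 + 7 + 1 = 53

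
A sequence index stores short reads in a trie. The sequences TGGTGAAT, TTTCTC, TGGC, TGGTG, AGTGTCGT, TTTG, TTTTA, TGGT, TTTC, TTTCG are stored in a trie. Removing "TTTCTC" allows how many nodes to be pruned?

2

After clearing the end-marker at "TTTCTC", prune upward until reaching a node still needed by another word.
The suffix "TC" (2 nodes) is used only by "TTTCTC"; the node for "TTTC" still has the child "G", so pruning stops there.
Nodes removed: 2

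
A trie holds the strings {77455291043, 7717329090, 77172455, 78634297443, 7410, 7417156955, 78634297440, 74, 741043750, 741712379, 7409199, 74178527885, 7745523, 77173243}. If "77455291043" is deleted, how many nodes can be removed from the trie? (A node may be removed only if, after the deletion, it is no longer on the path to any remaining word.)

5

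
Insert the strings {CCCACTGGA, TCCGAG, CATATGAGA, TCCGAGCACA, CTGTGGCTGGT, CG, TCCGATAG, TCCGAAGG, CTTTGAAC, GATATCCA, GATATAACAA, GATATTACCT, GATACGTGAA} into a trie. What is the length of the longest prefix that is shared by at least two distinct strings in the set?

Equivalently: take the maximum, over all pairs, of their longest common prefix length.
"TCCGAG" and "TCCGAGCACA" agree on "TCCGAG" (6 characters) before diverging; nothing deeper is shared.
Longest shared-prefix length: 6

6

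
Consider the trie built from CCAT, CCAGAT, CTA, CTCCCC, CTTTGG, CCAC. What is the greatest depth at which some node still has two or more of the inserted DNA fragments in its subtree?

3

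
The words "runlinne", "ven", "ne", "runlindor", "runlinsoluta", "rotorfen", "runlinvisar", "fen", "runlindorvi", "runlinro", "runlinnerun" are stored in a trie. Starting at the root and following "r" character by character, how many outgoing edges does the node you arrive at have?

Walk "r" from the root, arriving at one node.
Distinct next characters after "r": o, u.
That node has 2 child edges.

2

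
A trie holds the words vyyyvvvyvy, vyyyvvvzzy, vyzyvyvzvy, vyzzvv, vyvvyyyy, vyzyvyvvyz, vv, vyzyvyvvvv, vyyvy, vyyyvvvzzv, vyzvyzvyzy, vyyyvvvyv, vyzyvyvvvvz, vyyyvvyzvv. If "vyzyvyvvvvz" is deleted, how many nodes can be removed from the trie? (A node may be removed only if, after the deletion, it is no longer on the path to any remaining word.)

1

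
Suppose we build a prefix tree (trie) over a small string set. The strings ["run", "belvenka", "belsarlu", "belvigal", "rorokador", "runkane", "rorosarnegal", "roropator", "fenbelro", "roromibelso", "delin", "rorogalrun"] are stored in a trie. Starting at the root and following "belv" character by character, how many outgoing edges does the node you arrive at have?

2

Walk "belv" from the root, arriving at one node.
Distinct next characters after "belv": e, i.
That node has 2 child edges.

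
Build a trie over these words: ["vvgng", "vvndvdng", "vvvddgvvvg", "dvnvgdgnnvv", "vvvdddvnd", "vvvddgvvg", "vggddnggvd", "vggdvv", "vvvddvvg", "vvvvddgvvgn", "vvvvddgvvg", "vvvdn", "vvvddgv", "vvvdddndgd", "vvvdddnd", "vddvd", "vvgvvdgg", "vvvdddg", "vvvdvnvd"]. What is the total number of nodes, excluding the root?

Count nodes per top-level branch (shared prefixes stored once):
  'd'-branch (dvnvgdgnnvv): 11 nodes
  'v'-branch (vddvd, vggddnggvd, vggdvv, vvgng, vvgvvdgg, vvndvdng, vvvdddg, vvvdddnd, vvvdddndgd, vvvdddvnd, vvvddgv, vvvddgvvg, vvvddgvvvg, vvvddvvg, vvvdn, vvvdvnvd, vvvvddgvvg, vvvvddgvvgn): 65 nodes
Sum: 76

76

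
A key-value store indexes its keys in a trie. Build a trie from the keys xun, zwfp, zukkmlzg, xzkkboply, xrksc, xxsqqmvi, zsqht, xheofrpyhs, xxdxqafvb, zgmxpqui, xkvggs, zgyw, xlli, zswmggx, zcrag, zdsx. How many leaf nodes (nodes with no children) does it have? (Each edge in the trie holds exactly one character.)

A leaf is a node with no children — equivalently, the end of a word that is not a proper prefix of any other stored word.
Those words: "xheofrpyhs", "xkvggs", "xlli", "xrksc", "xun", "xxdxqafvb", "xxsqqmvi", "xzkkboply", "zcrag", "zdsx", "zgmxpqui", "zgyw", "zsqht", "zswmggx", "zukkmlzg", "zwfp"
Leaf count: 16

16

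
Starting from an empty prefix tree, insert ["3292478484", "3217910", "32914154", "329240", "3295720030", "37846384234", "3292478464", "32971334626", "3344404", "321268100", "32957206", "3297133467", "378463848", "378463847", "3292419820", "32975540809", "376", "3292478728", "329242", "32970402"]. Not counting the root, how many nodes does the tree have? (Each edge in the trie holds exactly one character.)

85

Count nodes per top-level branch (shared prefixes stored once):
  '3'-branch (321268100, 3217910, 32914154, 329240, 3292419820, 329242, 3292478464, 3292478484, 3292478728, 3295720030, 32957206, 32970402, 32971334626, 3297133467, 32975540809, 3344404, 376, 37846384234, 378463847, 378463848): 85 nodes
Sum: 85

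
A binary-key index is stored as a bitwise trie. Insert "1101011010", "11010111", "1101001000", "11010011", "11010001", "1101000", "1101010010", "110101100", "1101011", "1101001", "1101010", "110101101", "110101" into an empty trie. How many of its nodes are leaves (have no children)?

7

Leaves are exactly the stored words that no other stored word extends.
Those words: "11010001", "1101001000", "11010011", "1101010010", "110101100", "1101011010", "11010111"
Leaf count: 7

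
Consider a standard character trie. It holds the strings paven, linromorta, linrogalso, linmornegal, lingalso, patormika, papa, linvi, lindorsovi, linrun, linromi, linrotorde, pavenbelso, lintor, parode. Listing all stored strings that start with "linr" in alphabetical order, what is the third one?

Words with prefix "linr", in lexicographic order: "linrogalso", "linromi", "linromorta", "linrotorde", "linrun"
Position 3: linromorta

linromorta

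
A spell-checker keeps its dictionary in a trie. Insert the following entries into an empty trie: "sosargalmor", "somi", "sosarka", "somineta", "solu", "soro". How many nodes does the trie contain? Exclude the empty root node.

23

Trace insertions, counting only characters that open a new branch:
  "sosargalmor" → 11 new (s, o, s, a, r, g, a, l, m, o, r)
  "somi" → prefix "so" already present; 2 new (m, i)
  "sosarka" → prefix "sosar" already present; 2 new (k, a)
  "somineta" → prefix "somi" already present; 4 new (n, e, t, a)
  "solu" → prefix "so" already present; 2 new (l, u)
  "soro" → prefix "so" already present; 2 new (r, o)
Total nodes = 11 + 2 + 2 + 4 + 2 + 2 = 23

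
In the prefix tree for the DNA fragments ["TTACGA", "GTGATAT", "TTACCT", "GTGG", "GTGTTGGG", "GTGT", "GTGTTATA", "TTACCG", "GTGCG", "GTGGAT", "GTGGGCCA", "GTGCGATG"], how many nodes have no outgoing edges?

Leaves are exactly the stored words that no other stored word extends.
Those words: "GTGATAT", "GTGCGATG", "GTGGAT", "GTGGGCCA", "GTGTTATA", "GTGTTGGG", "TTACCG", "TTACCT", "TTACGA"
Leaf count: 9

9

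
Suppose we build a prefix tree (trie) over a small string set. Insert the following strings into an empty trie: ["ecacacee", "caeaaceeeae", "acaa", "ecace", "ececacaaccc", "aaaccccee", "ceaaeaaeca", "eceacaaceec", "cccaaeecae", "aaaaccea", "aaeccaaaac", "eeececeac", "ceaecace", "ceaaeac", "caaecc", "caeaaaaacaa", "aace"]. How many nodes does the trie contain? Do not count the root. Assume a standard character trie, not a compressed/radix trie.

106

For each word, the new-node count is its length minus the longest prefix already in the trie:
  "ecacacee" → 8 new (e, c, a, c, a, c, e, e)
  "caeaaceeeae" → 11 new (c, a, e, a, a, c, e, e, e, a, e)
  "acaa" → 4 new (a, c, a, a)
  "ecace" → prefix "ecac" already present; 1 new (e)
  "ececacaaccc" → prefix "ec" already present; 9 new (e, c, a, c, a, a, c, c, c)
  "aaaccccee" → prefix "a" already present; 8 new (a, a, c, c, c, c, e, e)
  "ceaaeaaeca" → prefix "c" already present; 9 new (e, a, a, e, a, a, e, c, a)
  "eceacaaceec" → prefix "ece" already present; 8 new (a, c, a, a, c, e, e, c)
  "cccaaeecae" → prefix "c" already present; 9 new (c, c, a, a, e, e, c, a, e)
  "aaaaccea" → prefix "aaa" already present; 5 new (a, c, c, e, a)
  "aaeccaaaac" → prefix "aa" already present; 8 new (e, c, c, a, a, a, a, c)
  "eeececeac" → prefix "e" already present; 8 new (e, e, c, e, c, e, a, c)
  "ceaecace" → prefix "cea" already present; 5 new (e, c, a, c, e)
  "ceaaeac" → prefix "ceaaea" already present; 1 new (c)
  "caaecc" → prefix "ca" already present; 4 new (a, e, c, c)
  "caeaaaaacaa" → prefix "caeaa" already present; 6 new (a, a, a, c, a, a)
  "aace" → prefix "aa" already present; 2 new (c, e)
Total nodes = 8 + 11 + 4 + 1 + 9 + 8 + 9 + 8 + 9 + 5 + 8 + 8 + 5 + 1 + 4 + 6 + 2 = 106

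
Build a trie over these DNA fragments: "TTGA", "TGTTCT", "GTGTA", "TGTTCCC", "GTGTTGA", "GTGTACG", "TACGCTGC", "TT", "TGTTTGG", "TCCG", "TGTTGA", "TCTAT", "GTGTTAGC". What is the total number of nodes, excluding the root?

Count nodes per top-level branch (shared prefixes stored once):
  'G'-branch (GTGTA, GTGTACG, GTGTTAGC, GTGTTGA): 13 nodes
  'T'-branch (TACGCTGC, TCCG, TCTAT, TGTTCCC, TGTTCT, TGTTGA, TGTTTGG, TT, TTGA): 29 nodes
Sum: 42

42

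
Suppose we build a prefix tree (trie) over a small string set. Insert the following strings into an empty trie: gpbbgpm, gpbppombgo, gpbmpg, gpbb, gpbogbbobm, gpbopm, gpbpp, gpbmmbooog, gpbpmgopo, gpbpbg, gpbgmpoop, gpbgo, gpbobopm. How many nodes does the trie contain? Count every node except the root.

50

Insert word by word; a character creates a node only if that edge doesn't already exist:
  "gpbbgpm" → 7 new (g, p, b, b, g, p, m)
  "gpbppombgo" → prefix "gpb" already present; 7 new (p, p, o, m, b, g, o)
  "gpbmpg" → prefix "gpb" already present; 3 new (m, p, g)
  "gpbb" → prefix "gpbb" already present; 0 new (none)
  "gpbogbbobm" → prefix "gpb" already present; 7 new (o, g, b, b, o, b, m)
  "gpbopm" → prefix "gpbo" already present; 2 new (p, m)
  "gpbpp" → prefix "gpbpp" already present; 0 new (none)
  "gpbmmbooog" → prefix "gpbm" already present; 6 new (m, b, o, o, o, g)
  "gpbpmgopo" → prefix "gpbp" already present; 5 new (m, g, o, p, o)
  "gpbpbg" → prefix "gpbp" already present; 2 new (b, g)
  "gpbgmpoop" → prefix "gpb" already present; 6 new (g, m, p, o, o, p)
  "gpbgo" → prefix "gpbg" already present; 1 new (o)
  "gpbobopm" → prefix "gpbo" already present; 4 new (b, o, p, m)
Total nodes = 7 + 7 + 3 + 0 + 7 + 2 + 0 + 6 + 5 + 2 + 6 + 1 + 4 = 50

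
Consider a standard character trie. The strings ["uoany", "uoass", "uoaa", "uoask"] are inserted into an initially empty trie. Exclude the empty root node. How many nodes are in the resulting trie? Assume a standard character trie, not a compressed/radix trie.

Trace insertions, counting only characters that open a new branch:
  "uoany" → 5 new (u, o, a, n, y)
  "uoass" → prefix "uoa" already present; 2 new (s, s)
  "uoaa" → prefix "uoa" already present; 1 new (a)
  "uoask" → prefix "uoas" already present; 1 new (k)
Total nodes = 5 + 2 + 1 + 1 = 9

9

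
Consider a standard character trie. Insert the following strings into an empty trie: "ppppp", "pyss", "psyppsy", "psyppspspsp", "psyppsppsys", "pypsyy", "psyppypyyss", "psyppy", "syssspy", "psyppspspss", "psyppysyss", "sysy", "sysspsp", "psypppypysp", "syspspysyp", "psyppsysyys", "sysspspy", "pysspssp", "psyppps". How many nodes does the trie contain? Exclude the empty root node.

Trace insertions, counting only characters that open a new branch:
  "ppppp" → 5 new (p, p, p, p, p)
  "pyss" → prefix "p" already present; 3 new (y, s, s)
  "psyppsy" → prefix "p" already present; 6 new (s, y, p, p, s, y)
  "psyppspspsp" → prefix "psypps" already present; 5 new (p, s, p, s, p)
  "psyppsppsys" → prefix "psyppsp" already present; 4 new (p, s, y, s)
  "pypsyy" → prefix "py" already present; 4 new (p, s, y, y)
  "psyppypyyss" → prefix "psypp" already present; 6 new (y, p, y, y, s, s)
  "psyppy" → prefix "psyppy" already present; 0 new (none)
  "syssspy" → 7 new (s, y, s, s, s, p, y)
  "psyppspspss" → prefix "psyppspsps" already present; 1 new (s)
  "psyppysyss" → prefix "psyppy" already present; 4 new (s, y, s, s)
  "sysy" → prefix "sys" already present; 1 new (y)
  "sysspsp" → prefix "syss" already present; 3 new (p, s, p)
  "psypppypysp" → prefix "psypp" already present; 6 new (p, y, p, y, s, p)
  "syspspysyp" → prefix "sys" already present; 7 new (p, s, p, y, s, y, p)
  "psyppsysyys" → prefix "psyppsy" already present; 4 new (s, y, y, s)
  "sysspspy" → prefix "sysspsp" already present; 1 new (y)
  "pysspssp" → prefix "pyss" already present; 4 new (p, s, s, p)
  "psyppps" → prefix "psyppp" already present; 1 new (s)
Total nodes = 5 + 3 + 6 + 5 + 4 + 4 + 6 + 0 + 7 + 1 + 4 + 1 + 3 + 6 + 7 + 4 + 1 + 4 + 1 = 72

72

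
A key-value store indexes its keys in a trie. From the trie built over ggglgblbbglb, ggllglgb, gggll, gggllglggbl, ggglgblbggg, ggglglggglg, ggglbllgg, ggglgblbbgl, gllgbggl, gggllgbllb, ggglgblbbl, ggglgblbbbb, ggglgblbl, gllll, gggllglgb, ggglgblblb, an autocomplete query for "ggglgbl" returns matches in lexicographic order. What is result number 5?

ggglgblbggg

Words with prefix "ggglgbl", in lexicographic order: "ggglgblbbbb", "ggglgblbbgl", "ggglgblbbglb", "ggglgblbbl", "ggglgblbggg", "ggglgblbl", "ggglgblblb"
The 5th is ggglgblbggg.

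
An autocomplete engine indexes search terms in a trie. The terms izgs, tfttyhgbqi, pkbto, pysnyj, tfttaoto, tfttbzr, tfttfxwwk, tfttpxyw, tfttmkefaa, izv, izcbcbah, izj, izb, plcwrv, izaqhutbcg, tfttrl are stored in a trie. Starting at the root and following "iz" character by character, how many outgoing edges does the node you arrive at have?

6

Follow the path "iz" to its node, then look at its outgoing edges.
Distinct next characters after "iz": a, b, c, g, j, v.
That node has 6 child edges.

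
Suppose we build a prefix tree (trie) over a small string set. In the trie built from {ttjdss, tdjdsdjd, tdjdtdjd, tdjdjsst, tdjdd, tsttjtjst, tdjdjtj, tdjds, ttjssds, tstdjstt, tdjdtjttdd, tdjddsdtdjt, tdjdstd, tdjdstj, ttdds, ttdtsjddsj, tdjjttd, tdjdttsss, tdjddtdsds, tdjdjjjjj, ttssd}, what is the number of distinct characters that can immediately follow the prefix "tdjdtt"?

The children of the "tdjdtt" node are the distinct next characters among strings starting with "tdjdtt".
Distinct next characters after "tdjdtt": s.
That node has 1 child edge.

1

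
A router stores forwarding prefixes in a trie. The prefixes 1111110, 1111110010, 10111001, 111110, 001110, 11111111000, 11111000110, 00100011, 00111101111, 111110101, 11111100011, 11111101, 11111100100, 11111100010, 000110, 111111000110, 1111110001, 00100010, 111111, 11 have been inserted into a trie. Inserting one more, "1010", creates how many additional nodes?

1

"101" is already a path in the trie; the remaining "0" must be added.
Each of the 1 remaining characters creates one node.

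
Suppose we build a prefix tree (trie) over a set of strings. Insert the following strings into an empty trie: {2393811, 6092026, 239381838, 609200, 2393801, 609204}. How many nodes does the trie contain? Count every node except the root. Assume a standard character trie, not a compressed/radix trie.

Count nodes per top-level branch (shared prefixes stored once):
  '2'-branch (2393801, 2393811, 239381838): 12 nodes
  '6'-branch (609200, 6092026, 609204): 9 nodes
Sum: 21

21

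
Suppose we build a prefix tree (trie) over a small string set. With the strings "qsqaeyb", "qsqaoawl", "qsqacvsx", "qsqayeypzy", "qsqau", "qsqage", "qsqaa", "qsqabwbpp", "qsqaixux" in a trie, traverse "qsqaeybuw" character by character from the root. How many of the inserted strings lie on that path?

Traverse "qsqaeybuw" character by character; count nodes along the way that are marked as word ends.
Prefixes of the query that are stored words: "qsqaeyb"
Count: 1

1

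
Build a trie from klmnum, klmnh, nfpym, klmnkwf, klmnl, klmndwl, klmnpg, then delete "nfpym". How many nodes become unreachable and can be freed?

5

After clearing the end-marker at "nfpym", prune upward until reaching a node still needed by another word.
No other word shares any prefix with "nfpym", so all 5 of its nodes go.
Nodes removed: 5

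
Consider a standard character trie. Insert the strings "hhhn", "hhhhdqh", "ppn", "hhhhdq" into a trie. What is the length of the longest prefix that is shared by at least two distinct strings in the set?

6

Equivalently: take the maximum, over all pairs, of their longest common prefix length.
"hhhhdq" and "hhhhdqh" agree on "hhhhdq" (6 characters) before diverging; nothing deeper is shared.
Longest shared-prefix length: 6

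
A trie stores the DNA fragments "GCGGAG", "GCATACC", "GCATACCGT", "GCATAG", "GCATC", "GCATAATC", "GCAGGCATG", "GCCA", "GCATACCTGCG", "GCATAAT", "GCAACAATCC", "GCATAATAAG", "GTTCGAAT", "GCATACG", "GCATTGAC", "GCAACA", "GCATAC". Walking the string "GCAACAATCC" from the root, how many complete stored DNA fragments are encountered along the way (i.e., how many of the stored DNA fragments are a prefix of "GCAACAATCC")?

2

Walk "GCAACAATCC" from the root; an end-of-word marker is hit whenever a stored word is a prefix of "GCAACAATCC".
Prefixes of the query that are stored words: "GCAACA", "GCAACAATCC"
Count: 2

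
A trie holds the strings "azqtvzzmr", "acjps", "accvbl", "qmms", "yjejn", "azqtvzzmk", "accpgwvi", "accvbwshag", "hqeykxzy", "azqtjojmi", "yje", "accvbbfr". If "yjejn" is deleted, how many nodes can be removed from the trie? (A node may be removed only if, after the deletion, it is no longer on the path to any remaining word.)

2

A node on "yjejn"'s path can go only if nothing else ends at it or branches off below it.
The suffix "jn" (2 nodes) is used only by "yjejn"; "yje" is itself a stored word, so pruning stops there.
Nodes removed: 2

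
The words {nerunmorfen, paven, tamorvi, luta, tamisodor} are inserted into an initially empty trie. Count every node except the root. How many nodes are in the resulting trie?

33

Count nodes per top-level branch (shared prefixes stored once):
  'l'-branch (luta): 4 nodes
  'n'-branch (nerunmorfen): 11 nodes
  'p'-branch (paven): 5 nodes
  't'-branch (tamisodor, tamorvi): 13 nodes
Sum: 33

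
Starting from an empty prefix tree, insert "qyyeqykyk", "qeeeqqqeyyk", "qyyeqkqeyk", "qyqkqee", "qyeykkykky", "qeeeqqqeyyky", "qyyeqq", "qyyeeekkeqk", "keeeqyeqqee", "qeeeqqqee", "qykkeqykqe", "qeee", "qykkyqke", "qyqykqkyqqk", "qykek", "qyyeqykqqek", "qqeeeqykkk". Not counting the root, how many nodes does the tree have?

Count nodes per top-level branch (shared prefixes stored once):
  'k'-branch (keeeqyeqqee): 11 nodes
  'q'-branch (qeee, qeeeqqqee, qeeeqqqeyyk, qeeeqqqeyyky, qqeeeqykkk, qyeykkykky, qykek, qykkeqykqe, qykkyqke, qyqkqee, qyqykqkyqqk, qyyeeekkeqk, qyyeqkqeyk, qyyeqq, qyyeqykqqek, qyyeqykyk): 82 nodes
Sum: 93

93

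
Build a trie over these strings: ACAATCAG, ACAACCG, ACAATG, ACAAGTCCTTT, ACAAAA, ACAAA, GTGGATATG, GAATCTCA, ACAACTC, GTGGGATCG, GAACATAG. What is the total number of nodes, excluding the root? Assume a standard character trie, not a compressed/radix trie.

Count nodes per top-level branch (shared prefixes stored once):
  'A'-branch (ACAAA, ACAAAA, ACAACCG, ACAACTC, ACAAGTCCTTT, ACAATCAG, ACAATG): 23 nodes
  'G'-branch (GAACATAG, GAATCTCA, GTGGATATG, GTGGGATCG): 26 nodes
Sum: 49

49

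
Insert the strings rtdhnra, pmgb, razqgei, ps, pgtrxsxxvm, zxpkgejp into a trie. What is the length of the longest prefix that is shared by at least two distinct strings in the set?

Equivalently: take the maximum, over all pairs, of their longest common prefix length.
e.g. "pgtrxsxxvm" and "pmgb" share the prefix "p" of length 1; no pair shares a longer one.
Longest shared-prefix length: 1

1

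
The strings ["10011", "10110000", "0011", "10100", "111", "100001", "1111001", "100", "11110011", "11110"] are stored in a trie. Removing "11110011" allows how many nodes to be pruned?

1

Walk "11110011" from the leaf back toward the root, removing each node that no remaining word uses.
The suffix "1" (1 node) is used only by "11110011"; "1111001" is itself a stored word, so pruning stops there.
Nodes removed: 1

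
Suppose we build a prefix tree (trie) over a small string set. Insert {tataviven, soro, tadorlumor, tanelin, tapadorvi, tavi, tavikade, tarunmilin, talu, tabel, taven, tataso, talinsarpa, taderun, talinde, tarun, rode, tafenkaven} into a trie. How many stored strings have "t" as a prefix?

16

Filter for entries beginning with "t":
Matches: "tabel", "taderun", "tadorlumor", "tafenkaven", "talinde", "talinsarpa", "talu", "tanelin", "tapadorvi", "tarun", "tarunmilin", "tataso", "tataviven", "taven", "tavi", "tavikade"
Count: 16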